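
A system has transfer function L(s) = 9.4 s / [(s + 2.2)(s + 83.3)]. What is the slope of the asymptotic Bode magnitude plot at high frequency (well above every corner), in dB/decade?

With 1 zero and 2 poles, the high-frequency asymptotic slope is 20 × (1 − 2) = -20 dB/decade.

-20 dB/decade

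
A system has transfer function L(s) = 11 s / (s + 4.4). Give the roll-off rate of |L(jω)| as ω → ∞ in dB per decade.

With 1 zero and 1 pole, the high-frequency asymptotic slope is 20 × (1 − 1) = 0 dB/decade.

0 dB/decade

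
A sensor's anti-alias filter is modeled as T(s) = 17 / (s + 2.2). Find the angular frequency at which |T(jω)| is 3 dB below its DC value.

For a single-pole low-pass, the −3 dB point is at the pole: ω = 2.2 rad/s.

2.2 rad/s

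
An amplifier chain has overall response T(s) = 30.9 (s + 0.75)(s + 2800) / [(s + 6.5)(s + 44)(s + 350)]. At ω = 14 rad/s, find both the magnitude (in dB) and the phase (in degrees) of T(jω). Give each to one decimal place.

|j14 + 0.75| = √(14² + 0.75²) = 14.02
|j14 + 2800| = √(14² + 2800²) = 2800
|j14 + 6.5| = √(14² + 6.5²) = 15.44
|j14 + 44| = √(14² + 44²) = 46.17
|j14 + 350| = √(14² + 350²) = 350.3
|T(j14)| = 30.9 × 14.02 × 2800 / (15.44 × 46.17 × 350.3) = 4.859
20 log₁₀(4.859) = 13.73 dB
∠(j14 + 0.75) = arctan(14/0.75) = 86.93°
∠(j14 + 2800) = arctan(14/2800) = 0.29°
∠(j14 + 6.5) = arctan(14/6.5) = 65.10°
∠(j14 + 44) = arctan(14/44) = 17.65°
∠(j14 + 350) = arctan(14/350) = 2.29°
∠T(j14) = 86.93° + 0.29° − (65.10° + 17.65° + 2.29°) = 2.18°

|T| = 13.7 dB, ∠T = 2.2 deg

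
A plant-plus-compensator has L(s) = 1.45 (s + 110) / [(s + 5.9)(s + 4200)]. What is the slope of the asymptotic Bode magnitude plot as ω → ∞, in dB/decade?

With 1 zero and 2 poles, the high-frequency asymptotic slope is 20 × (1 − 2) = -20 dB/decade.

-20 dB/decade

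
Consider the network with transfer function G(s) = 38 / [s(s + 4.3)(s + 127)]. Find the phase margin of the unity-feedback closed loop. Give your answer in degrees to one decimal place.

89.0 deg

Gain crossover: |G(jω)| = 1 at ω ≈ 0.0696 rad/sec.
∠G(j0.0696) = −90° − arctan(0.0696/4.3) − arctan(0.0696/127) ≈ -90.96°
PM = 180° + (-90.96°) = 89.04°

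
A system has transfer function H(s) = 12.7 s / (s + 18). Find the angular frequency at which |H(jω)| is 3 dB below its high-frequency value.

For a single-pole high-pass, the −3 dB point is at the pole: ω = 18 rad s⁻¹.

18 rad s⁻¹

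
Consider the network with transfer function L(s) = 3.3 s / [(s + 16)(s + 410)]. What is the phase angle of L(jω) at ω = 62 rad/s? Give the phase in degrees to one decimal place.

5.9°

∠(j62) = 90.00°
∠(j62 + 16) = arctan(62/16) = 75.53°
∠(j62 + 410) = arctan(62/410) = 8.60°
∠L(j62) = 90.00° − (75.53° + 8.60°) = 5.87°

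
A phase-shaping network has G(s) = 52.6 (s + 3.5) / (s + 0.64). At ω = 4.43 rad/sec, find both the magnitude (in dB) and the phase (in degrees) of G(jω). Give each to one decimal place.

|j4.43 + 3.5| = √(4.43² + 3.5²) = 5.646
|j4.43 + 0.64| = √(4.43² + 0.64²) = 4.476
|G(j4.43)| = 52.6 × 5.646 / 4.476 = 66.347
20 log₁₀(66.347) = 36.44 dB
∠(j4.43 + 3.5) = arctan(4.43/3.5) = 51.69°
∠(j4.43 + 0.64) = arctan(4.43/0.64) = 81.78°
∠G(j4.43) = 51.69° − 81.78° = -30.09°

|G| = 36.4 dB, ∠G = -30.1°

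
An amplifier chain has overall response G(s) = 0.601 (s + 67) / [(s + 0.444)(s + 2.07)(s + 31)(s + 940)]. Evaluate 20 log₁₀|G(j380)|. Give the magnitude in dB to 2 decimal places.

|j380 + 67| = √(380² + 67²) = 385.9
|j380 + 0.444| = √(380² + 0.444²) = 380
|j380 + 2.07| = √(380² + 2.07²) = 380
|j380 + 31| = √(380² + 31²) = 381.3
|j380 + 940| = √(380² + 940²) = 1014
|G(j380)| = 0.601 × 385.9 / (380 × 380 × 381.3 × 1014) = 4.1544e-09
20 log₁₀(4.1544e-09) = -167.630 dB

-167.63 dB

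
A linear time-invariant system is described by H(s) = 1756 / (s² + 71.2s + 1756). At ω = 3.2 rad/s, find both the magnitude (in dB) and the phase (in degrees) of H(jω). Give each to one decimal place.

|H| = -0.0 dB, ∠H = -7.4°

|(j3.2)² + 71.2(j3.2) + 1756| = |1745.8 + j227.84| = 1761
|H(j3.2)| = 1756 / 1761 = 0.99741
20 log₁₀(0.99741) = -0.02 dB
∠[(j3.2)² + 71.2(j3.2) + 1756] = ∠[1745.8 + j227.84] = 7.44°
∠H(j3.2) = −7.44° = -7.44°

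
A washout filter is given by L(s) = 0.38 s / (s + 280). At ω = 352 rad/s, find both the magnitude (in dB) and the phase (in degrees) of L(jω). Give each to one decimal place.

|j352| = 352
|j352 + 280| = √(352² + 280²) = 449.8
|L(j352)| = 0.38 × 352 / 449.8 = 0.29739
20 log₁₀(0.29739) = -10.53 dB
∠(j352) = 90.00°
∠(j352 + 280) = arctan(352/280) = 51.50°
∠L(j352) = 90.00° − 51.50° = 38.50°

|L| = -10.5 dB, ∠L = 38.5°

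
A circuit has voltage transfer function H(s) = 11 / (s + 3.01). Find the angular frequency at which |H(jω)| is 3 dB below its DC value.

For a single-pole low-pass, the −3 dB point is at the pole: ω = 3.01 rad s⁻¹.

3.01 rad s⁻¹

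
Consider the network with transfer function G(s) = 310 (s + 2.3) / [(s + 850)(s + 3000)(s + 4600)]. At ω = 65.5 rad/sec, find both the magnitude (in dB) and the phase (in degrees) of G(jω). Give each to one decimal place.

|G| = -115.3 dB, ∠G = 81.5°

|j65.5 + 2.3| = √(65.5² + 2.3²) = 65.54
|j65.5 + 850| = √(65.5² + 850²) = 852.5
|j65.5 + 3000| = √(65.5² + 3000²) = 3001
|j65.5 + 4600| = √(65.5² + 4600²) = 4600
|G(j65.5)| = 310 × 65.54 / (852.5 × 3001 × 4600) = 1.7264e-06
20 log₁₀(1.7264e-06) = -115.26 dB
∠(j65.5 + 2.3) = arctan(65.5/2.3) = 87.99°
∠(j65.5 + 850) = arctan(65.5/850) = 4.41°
∠(j65.5 + 3000) = arctan(65.5/3000) = 1.25°
∠(j65.5 + 4600) = arctan(65.5/4600) = 0.82°
∠G(j65.5) = 87.99° − (4.41° + 1.25° + 0.82°) = 81.52°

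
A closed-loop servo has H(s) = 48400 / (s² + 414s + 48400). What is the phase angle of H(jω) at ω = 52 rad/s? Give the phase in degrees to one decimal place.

-25.2 deg

∠[(j52)² + 414(j52) + 48400] = ∠[45696 + j21528] = 25.23°
∠H(j52) = −25.23° = -25.23°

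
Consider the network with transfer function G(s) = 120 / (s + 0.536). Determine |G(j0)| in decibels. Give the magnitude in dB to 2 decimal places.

47.00 dB

G(0) = 120 / 0.536 = 223.88
20 log₁₀(223.88) = 47.000 dB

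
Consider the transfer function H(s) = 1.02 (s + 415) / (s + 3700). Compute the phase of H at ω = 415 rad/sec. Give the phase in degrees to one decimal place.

∠(j415 + 415) = arctan(415/415) = 45.00°
∠(j415 + 3700) = arctan(415/3700) = 6.40°
∠H(j415) = 45.00° − 6.40° = 38.60°

38.6°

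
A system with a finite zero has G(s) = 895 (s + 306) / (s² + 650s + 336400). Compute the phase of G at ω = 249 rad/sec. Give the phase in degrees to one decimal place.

∠(j249 + 306) = arctan(249/306) = 39.14°
∠[(j249)² + 650(j249) + 336400] = ∠[2.744e+05 + j1.6185e+05] = 30.53°
∠G(j249) = 39.14° − 30.53° = 8.60°

8.6°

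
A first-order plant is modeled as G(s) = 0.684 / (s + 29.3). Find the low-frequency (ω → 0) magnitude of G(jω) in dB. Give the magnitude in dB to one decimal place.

G(0) = 0.684 / 29.3 = 0.023345
20 log₁₀(0.023345) = -32.64 dB

-32.6 dB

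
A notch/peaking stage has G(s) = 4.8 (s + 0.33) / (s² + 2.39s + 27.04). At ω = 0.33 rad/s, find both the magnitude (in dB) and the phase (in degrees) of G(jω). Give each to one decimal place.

|j0.33 + 0.33| = √(0.33² + 0.33²) = 0.4667
|(j0.33)² + 2.39(j0.33) + 27.04| = |26.931 + j0.7887| = 26.94
|G(j0.33)| = 4.8 × 0.4667 / 26.94 = 0.083144
20 log₁₀(0.083144) = -21.60 dB
∠(j0.33 + 0.33) = arctan(0.33/0.33) = 45.00°
∠[(j0.33)² + 2.39(j0.33) + 27.04] = ∠[26.931 + j0.7887] = 1.68°
∠G(j0.33) = 45.00° − 1.68° = 43.32°

|G| = -21.6 dB, ∠G = 43.3°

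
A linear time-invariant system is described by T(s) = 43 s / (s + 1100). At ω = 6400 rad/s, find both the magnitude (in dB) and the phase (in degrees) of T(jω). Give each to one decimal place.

|T| = 32.5 dB, ∠T = 9.8°

|j6400| = 6400
|j6400 + 1100| = √(6400² + 1100²) = 6494
|T(j6400)| = 43 × 6400 / 6494 = 42.379
20 log₁₀(42.379) = 32.54 dB
∠(j6400) = 90.00°
∠(j6400 + 1100) = arctan(6400/1100) = 80.25°
∠T(j6400) = 90.00° − 80.25° = 9.75°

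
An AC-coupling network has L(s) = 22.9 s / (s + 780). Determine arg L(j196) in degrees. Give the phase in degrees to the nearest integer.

76 deg

∠(j196) = 90.00°
∠(j196 + 780) = arctan(196/780) = 14.11°
∠L(j196) = 90.00° − 14.11° = 75.89°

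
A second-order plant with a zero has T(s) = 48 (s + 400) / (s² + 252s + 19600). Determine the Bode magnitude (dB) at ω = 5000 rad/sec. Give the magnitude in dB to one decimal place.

|j5000 + 400| = √(5000² + 400²) = 5016
|(j5000)² + 252(j5000) + 19600| = |-2.498e+07 + j1.26e+06| = 2.501e+07
|T(j5000)| = 48 × 5016 / 2.501e+07 = 0.009626
20 log₁₀(0.009626) = -40.33 dB

-40.3 dB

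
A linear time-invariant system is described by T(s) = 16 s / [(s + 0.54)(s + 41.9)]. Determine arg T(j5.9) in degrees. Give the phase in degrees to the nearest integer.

∠(j5.9) = 90.00°
∠(j5.9 + 0.54) = arctan(5.9/0.54) = 84.77°
∠(j5.9 + 41.9) = arctan(5.9/41.9) = 8.02°
∠T(j5.9) = 90.00° − (84.77° + 8.02°) = -2.79°

-3°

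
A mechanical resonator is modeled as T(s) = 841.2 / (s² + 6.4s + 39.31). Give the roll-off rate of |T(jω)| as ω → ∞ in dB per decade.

With 0 zeros and 2 poles, the high-frequency asymptotic slope is 20 × (0 − 2) = -40 dB/decade.

-40 dB/decade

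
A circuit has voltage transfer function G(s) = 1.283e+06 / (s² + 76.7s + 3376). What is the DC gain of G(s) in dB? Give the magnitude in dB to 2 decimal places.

G(0) = 1.283e+06 / 3376 = 380.04
20 log₁₀(380.04) = 51.596 dB

51.60 dB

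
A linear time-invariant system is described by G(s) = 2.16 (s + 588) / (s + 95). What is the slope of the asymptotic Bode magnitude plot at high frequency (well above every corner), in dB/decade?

0 dB/decade

With 1 zero and 1 pole, the high-frequency asymptotic slope is 20 × (1 − 1) = 0 dB/decade.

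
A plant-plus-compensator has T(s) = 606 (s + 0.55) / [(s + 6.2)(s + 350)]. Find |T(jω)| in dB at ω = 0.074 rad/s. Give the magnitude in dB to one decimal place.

|j0.074 + 0.55| = √(0.074² + 0.55²) = 0.555
|j0.074 + 6.2| = √(0.074² + 6.2²) = 6.2
|j0.074 + 350| = √(0.074² + 350²) = 350
|T(j0.074)| = 606 × 0.555 / (6.2 × 350) = 0.15497
20 log₁₀(0.15497) = -16.20 dB

-16.2 dB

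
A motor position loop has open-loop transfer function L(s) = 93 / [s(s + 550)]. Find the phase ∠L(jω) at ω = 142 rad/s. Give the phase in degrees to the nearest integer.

∠(j142 + 550) = arctan(142/550) = 14.48°
∠(j142) = 90.00°
∠L(j142) = − (14.48° + 90.00°) = -104.48°

-104°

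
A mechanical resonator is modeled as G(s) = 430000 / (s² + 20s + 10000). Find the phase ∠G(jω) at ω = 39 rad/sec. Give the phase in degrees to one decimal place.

-5.3 deg

∠[(j39)² + 20(j39) + 10000] = ∠[8479 + j780] = 5.26°
∠G(j39) = −5.26° = -5.26°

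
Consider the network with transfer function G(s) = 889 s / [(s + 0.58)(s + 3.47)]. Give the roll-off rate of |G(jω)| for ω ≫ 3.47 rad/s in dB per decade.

-20 dB/decade

With 1 zero and 2 poles, the high-frequency asymptotic slope is 20 × (1 − 2) = -20 dB/decade.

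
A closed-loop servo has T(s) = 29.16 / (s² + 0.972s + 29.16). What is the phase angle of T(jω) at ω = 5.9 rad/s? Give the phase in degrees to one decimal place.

∠[(j5.9)² + 0.972(j5.9) + 29.16] = ∠[-5.65 + j5.7348] = 134.57°
∠T(j5.9) = −134.57° = -134.57°

-134.6°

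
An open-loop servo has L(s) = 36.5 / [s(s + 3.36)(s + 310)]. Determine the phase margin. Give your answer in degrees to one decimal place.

89.4 deg

Gain crossover: |L(jω)| = 1 at ω ≈ 0.035 rad/s.
∠L(j0.035) = −90° − arctan(0.035/3.36) − arctan(0.035/310) ≈ -90.60°
PM = 180° + (-90.60°) = 89.40°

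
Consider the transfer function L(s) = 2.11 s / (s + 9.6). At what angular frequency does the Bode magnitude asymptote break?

9.6 rad/s

The single real pole at s = −9.6 gives a corner at ω = 9.6 rad/s.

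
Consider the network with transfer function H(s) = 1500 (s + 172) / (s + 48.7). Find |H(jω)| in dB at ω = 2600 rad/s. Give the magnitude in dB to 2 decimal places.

|j2600 + 172| = √(2600² + 172²) = 2606
|j2600 + 48.7| = √(2600² + 48.7²) = 2600
|H(j2600)| = 1500 × 2606 / 2600 = 1503
20 log₁₀(1503) = 63.539 dB

63.54 dB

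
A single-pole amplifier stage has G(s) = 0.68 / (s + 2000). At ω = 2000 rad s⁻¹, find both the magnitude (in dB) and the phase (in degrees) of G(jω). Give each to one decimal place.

|G| = -72.4 dB, ∠G = -45.0°

|j2000 + 2000| = √(2000² + 2000²) = 2828
|G(j2000)| = 0.68 / 2828 = 0.00024042
20 log₁₀(0.00024042) = -72.38 dB
∠(j2000 + 2000) = arctan(2000/2000) = 45.00°
∠G(j2000) = −45.00° = -45.00°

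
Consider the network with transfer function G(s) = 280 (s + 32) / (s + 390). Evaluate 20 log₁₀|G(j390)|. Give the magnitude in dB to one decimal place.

46.0 dB

|j390 + 32| = √(390² + 32²) = 391.3
|j390 + 390| = √(390² + 390²) = 551.5
|G(j390)| = 280 × 391.3 / 551.5 = 198.66
20 log₁₀(198.66) = 45.96 dB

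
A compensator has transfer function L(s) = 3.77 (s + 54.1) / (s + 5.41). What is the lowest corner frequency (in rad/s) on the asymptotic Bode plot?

5.41 rad/s

Break frequencies occur at each pole and zero magnitude: 5.41 rad/s, 54.1 rad/s.
The lowest is 5.41 rad/s.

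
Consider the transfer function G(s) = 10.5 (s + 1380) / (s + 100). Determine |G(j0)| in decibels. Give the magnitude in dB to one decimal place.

43.2 dB

G(0) = 10.5 × 1380 / 100 = 144.9
20 log₁₀(144.9) = 43.22 dB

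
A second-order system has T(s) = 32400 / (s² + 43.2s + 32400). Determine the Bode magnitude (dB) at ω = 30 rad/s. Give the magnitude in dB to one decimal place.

0.2 dB

|(j30)² + 43.2(j30) + 32400| = |31500 + j1296| = 3.153e+04
|T(j30)| = 32400 / 3.153e+04 = 1.0277
20 log₁₀(1.0277) = 0.24 dB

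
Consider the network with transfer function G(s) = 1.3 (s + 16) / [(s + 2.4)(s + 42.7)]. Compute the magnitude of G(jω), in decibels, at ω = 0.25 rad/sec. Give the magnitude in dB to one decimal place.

-13.9 dB

|j0.25 + 16| = √(0.25² + 16²) = 16
|j0.25 + 2.4| = √(0.25² + 2.4²) = 2.413
|j0.25 + 42.7| = √(0.25² + 42.7²) = 42.7
|G(j0.25)| = 1.3 × 16 / (2.413 × 42.7) = 0.2019
20 log₁₀(0.2019) = -13.90 dB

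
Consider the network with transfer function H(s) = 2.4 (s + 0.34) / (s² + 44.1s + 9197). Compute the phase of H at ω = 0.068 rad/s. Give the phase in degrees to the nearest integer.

∠(j0.068 + 0.34) = arctan(0.068/0.34) = 11.31°
∠[(j0.068)² + 44.1(j0.068) + 9197] = ∠[9197 + j2.9988] = 0.02°
∠H(j0.068) = 11.31° − 0.02° = 11.29°

11°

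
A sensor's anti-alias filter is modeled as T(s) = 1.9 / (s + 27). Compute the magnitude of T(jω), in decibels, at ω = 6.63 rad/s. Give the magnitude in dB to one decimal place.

-23.3 dB

|j6.63 + 27| = √(6.63² + 27²) = 27.8
|T(j6.63)| = 1.9 / 27.8 = 0.06834
20 log₁₀(0.06834) = -23.31 dB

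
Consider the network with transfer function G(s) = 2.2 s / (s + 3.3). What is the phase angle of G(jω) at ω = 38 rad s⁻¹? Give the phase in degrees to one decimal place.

∠(j38) = 90.00°
∠(j38 + 3.3) = arctan(38/3.3) = 85.04°
∠G(j38) = 90.00° − 85.04° = 4.96°

5.0°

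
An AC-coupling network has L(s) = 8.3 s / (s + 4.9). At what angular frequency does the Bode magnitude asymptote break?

4.9 rad s⁻¹

The single real pole at s = −4.9 gives a corner at ω = 4.9 rad s⁻¹.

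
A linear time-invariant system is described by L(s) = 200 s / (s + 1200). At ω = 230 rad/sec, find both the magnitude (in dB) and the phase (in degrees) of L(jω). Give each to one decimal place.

|L| = 31.5 dB, ∠L = 79.1°

|j230| = 230
|j230 + 1200| = √(230² + 1200²) = 1222
|L(j230)| = 200 × 230 / 1222 = 37.648
20 log₁₀(37.648) = 31.51 dB
∠(j230) = 90.00°
∠(j230 + 1200) = arctan(230/1200) = 10.85°
∠L(j230) = 90.00° − 10.85° = 79.15°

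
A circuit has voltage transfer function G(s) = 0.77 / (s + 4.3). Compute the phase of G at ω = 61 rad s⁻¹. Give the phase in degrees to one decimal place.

-86.0°

∠(j61 + 4.3) = arctan(61/4.3) = 85.97°
∠G(j61) = −85.97° = -85.97°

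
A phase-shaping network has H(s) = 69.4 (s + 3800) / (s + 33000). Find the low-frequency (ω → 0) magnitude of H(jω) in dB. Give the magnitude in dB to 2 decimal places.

18.05 dB

H(0) = 69.4 × 3800 / 33000 = 7.9915
20 log₁₀(7.9915) = 18.053 dB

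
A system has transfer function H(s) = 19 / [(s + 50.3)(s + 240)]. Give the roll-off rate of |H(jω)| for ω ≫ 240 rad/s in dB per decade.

-40 dB/decade

With 0 zeros and 2 poles, the high-frequency asymptotic slope is 20 × (0 − 2) = -40 dB/decade.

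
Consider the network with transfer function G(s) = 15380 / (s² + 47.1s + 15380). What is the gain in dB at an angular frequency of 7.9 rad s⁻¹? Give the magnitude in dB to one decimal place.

0.0 dB

|(j7.9)² + 47.1(j7.9) + 15380| = |15318 + j372.09| = 1.532e+04
|G(j7.9)| = 15380 / 1.532e+04 = 1.0038
20 log₁₀(1.0038) = 0.03 dB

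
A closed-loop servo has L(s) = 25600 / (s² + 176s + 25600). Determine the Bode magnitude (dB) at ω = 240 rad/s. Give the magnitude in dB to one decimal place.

-6.3 dB

|(j240)² + 176(j240) + 25600| = |-32000 + j42240| = 5.299e+04
|L(j240)| = 25600 / 5.299e+04 = 0.48309
20 log₁₀(0.48309) = -6.32 dB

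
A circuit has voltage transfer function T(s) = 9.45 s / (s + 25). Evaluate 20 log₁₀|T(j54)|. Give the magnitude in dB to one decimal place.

18.7 dB

|j54| = 54
|j54 + 25| = √(54² + 25²) = 59.51
|T(j54)| = 9.45 × 54 / 59.51 = 8.5756
20 log₁₀(8.5756) = 18.67 dB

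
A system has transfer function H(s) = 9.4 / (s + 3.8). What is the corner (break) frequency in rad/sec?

The single real pole at s = −3.8 gives a corner at ω = 3.8 rad/sec.

3.8 rad/sec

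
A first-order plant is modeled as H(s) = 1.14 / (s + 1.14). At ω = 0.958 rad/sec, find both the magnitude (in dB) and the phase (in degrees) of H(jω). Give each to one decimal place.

|H| = -2.3 dB, ∠H = -40.0°

|j0.958 + 1.14| = √(0.958² + 1.14²) = 1.489
|H(j0.958)| = 1.14 / 1.489 = 0.76557
20 log₁₀(0.76557) = -2.32 dB
∠(j0.958 + 1.14) = arctan(0.958/1.14) = 40.04°
∠H(j0.958) = −40.04° = -40.04°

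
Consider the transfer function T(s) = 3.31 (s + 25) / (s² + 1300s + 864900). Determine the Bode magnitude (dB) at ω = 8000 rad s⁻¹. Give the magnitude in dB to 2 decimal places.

|j8000 + 25| = √(8000² + 25²) = 8000
|(j8000)² + 1300(j8000) + 864900| = |-6.3135e+07 + j1.04e+07| = 6.399e+07
|T(j8000)| = 3.31 × 8000 / 6.399e+07 = 0.00041384
20 log₁₀(0.00041384) = -67.663 dB

-67.66 dB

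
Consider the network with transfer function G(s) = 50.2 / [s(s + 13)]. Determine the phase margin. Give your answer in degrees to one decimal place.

74.1°

Gain crossover: |G(jω)| = 1 at ω ≈ 3.71 rad/s.
∠G(j3.71) = −90° − arctan(3.71/13) ≈ -105.94°
PM = 180° + (-105.94°) = 74.06°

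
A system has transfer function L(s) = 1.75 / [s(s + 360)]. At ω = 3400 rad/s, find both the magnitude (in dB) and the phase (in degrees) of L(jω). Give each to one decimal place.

|j3400 + 360| = √(3400² + 360²) = 3419
|j3400| = 3400
|L(j3400)| = 1.75 / (3419 × 3400) = 1.5054e-07
20 log₁₀(1.5054e-07) = -136.45 dB
∠(j3400 + 360) = arctan(3400/360) = 83.96°
∠(j3400) = 90.00°
∠L(j3400) = − (83.96° + 90.00°) = -173.96°

|L| = -136.4 dB, ∠L = -174.0°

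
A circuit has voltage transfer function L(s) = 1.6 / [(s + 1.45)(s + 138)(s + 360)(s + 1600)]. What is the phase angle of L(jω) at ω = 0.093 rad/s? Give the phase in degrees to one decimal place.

∠(j0.093 + 1.45) = arctan(0.093/1.45) = 3.67°
∠(j0.093 + 138) = arctan(0.093/138) = 0.04°
∠(j0.093 + 360) = arctan(0.093/360) = 0.01°
∠(j0.093 + 1600) = arctan(0.093/1600) = 0.00°
∠L(j0.093) = − (3.67° + 0.04° + 0.01° + 0.00°) = -3.73°

-3.7°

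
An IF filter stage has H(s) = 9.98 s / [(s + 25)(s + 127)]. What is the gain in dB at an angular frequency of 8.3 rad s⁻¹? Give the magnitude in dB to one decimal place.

|j8.3| = 8.3
|j8.3 + 25| = √(8.3² + 25²) = 26.34
|j8.3 + 127| = √(8.3² + 127²) = 127.3
|H(j8.3)| = 9.98 × 8.3 / (26.34 × 127.3) = 0.024708
20 log₁₀(0.024708) = -32.14 dB

-32.1 dB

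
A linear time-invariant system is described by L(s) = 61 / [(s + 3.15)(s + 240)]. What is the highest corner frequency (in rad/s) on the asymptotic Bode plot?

240 rad/s

Break frequencies occur at each pole and zero magnitude: 3.15 rad/s, 240 rad/s.
The highest is 240 rad/s.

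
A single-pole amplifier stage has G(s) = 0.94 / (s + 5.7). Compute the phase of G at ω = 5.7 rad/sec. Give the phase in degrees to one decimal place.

-45.0 deg

∠(j5.7 + 5.7) = arctan(5.7/5.7) = 45.00°
∠G(j5.7) = −45.00° = -45.00°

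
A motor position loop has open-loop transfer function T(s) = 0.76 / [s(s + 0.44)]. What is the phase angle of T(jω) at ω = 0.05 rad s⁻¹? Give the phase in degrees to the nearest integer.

-96°

∠(j0.05 + 0.44) = arctan(0.05/0.44) = 6.48°
∠(j0.05) = 90.00°
∠T(j0.05) = − (6.48° + 90.00°) = -96.48°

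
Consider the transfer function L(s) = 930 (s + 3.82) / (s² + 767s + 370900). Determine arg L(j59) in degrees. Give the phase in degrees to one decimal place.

∠(j59 + 3.82) = arctan(59/3.82) = 86.30°
∠[(j59)² + 767(j59) + 370900] = ∠[3.6742e+05 + j45253] = 7.02°
∠L(j59) = 86.30° − 7.02° = 79.27°

79.3°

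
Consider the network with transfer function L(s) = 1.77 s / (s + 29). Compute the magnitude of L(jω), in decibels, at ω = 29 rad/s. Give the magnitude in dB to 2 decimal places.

|j29| = 29
|j29 + 29| = √(29² + 29²) = 41.01
|L(j29)| = 1.77 × 29 / 41.01 = 1.2516
20 log₁₀(1.2516) = 1.949 dB

1.95 dB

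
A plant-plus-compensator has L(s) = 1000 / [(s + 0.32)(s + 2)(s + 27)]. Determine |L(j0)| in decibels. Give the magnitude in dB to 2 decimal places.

35.25 dB

L(0) = 1000 / (0.32 × 2 × 27) = 57.87
20 log₁₀(57.87) = 35.249 dB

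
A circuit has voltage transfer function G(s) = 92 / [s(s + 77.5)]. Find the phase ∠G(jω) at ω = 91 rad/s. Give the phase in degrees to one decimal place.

-139.6°

∠(j91 + 77.5) = arctan(91/77.5) = 49.58°
∠(j91) = 90.00°
∠G(j91) = − (49.58° + 90.00°) = -139.58°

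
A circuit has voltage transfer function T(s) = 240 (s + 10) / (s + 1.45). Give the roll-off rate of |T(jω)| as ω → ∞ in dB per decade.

0 dB/decade

With 1 zero and 1 pole, the high-frequency asymptotic slope is 20 × (1 − 1) = 0 dB/decade.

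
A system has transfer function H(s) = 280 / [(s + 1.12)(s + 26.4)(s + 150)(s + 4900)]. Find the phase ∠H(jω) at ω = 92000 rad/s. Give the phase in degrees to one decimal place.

∠(j92000 + 1.12) = arctan(92000/1.12) = 90.00°
∠(j92000 + 26.4) = arctan(92000/26.4) = 89.98°
∠(j92000 + 150) = arctan(92000/150) = 89.91°
∠(j92000 + 4900) = arctan(92000/4900) = 86.95°
∠H(j92000) = − (90.00° + 89.98° + 89.91° + 86.95°) = -356.84°

-356.8°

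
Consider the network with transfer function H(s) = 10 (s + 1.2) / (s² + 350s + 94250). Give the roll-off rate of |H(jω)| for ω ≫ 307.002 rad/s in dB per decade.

With 1 zero and 2 poles, the high-frequency asymptotic slope is 20 × (1 − 2) = -20 dB/decade.

-20 dB/decade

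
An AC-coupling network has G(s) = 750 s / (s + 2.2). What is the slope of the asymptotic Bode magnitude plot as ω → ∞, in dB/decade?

0 dB/decade

With 1 zero and 1 pole, the high-frequency asymptotic slope is 20 × (1 − 1) = 0 dB/decade.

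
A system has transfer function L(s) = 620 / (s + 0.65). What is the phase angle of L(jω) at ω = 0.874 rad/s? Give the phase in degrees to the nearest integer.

-53 deg

∠(j0.874 + 0.65) = arctan(0.874/0.65) = 53.36°
∠L(j0.874) = −53.36° = -53.36°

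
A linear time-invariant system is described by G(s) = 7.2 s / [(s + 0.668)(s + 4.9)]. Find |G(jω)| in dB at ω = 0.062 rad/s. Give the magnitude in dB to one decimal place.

|j0.062| = 0.062
|j0.062 + 0.668| = √(0.062² + 0.668²) = 0.6709
|j0.062 + 4.9| = √(0.062² + 4.9²) = 4.9
|G(j0.062)| = 7.2 × 0.062 / (0.6709 × 4.9) = 0.13579
20 log₁₀(0.13579) = -17.34 dB

-17.3 dB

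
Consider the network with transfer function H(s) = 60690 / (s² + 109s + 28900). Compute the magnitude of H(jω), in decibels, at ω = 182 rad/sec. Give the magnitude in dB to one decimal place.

|(j182)² + 109(j182) + 28900| = |-4224 + j19838| = 2.028e+04
|H(j182)| = 60690 / 2.028e+04 = 2.9922
20 log₁₀(2.9922) = 9.52 dB

9.5 dB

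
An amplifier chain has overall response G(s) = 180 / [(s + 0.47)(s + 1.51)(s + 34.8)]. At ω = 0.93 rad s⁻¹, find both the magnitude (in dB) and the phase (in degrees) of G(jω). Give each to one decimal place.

|j0.93 + 0.47| = √(0.93² + 0.47²) = 1.042
|j0.93 + 1.51| = √(0.93² + 1.51²) = 1.773
|j0.93 + 34.8| = √(0.93² + 34.8²) = 34.81
|G(j0.93)| = 180 / (1.042 × 1.773 × 34.81) = 2.798
20 log₁₀(2.798) = 8.94 dB
∠(j0.93 + 0.47) = arctan(0.93/0.47) = 63.19°
∠(j0.93 + 1.51) = arctan(0.93/1.51) = 31.63°
∠(j0.93 + 34.8) = arctan(0.93/34.8) = 1.53°
∠G(j0.93) = − (63.19° + 31.63° + 1.53°) = -96.35°

|G| = 8.9 dB, ∠G = -96.3°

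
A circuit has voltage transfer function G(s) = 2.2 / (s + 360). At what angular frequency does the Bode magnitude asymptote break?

The single real pole at s = −360 gives a corner at ω = 360 rad/s.

360 rad/s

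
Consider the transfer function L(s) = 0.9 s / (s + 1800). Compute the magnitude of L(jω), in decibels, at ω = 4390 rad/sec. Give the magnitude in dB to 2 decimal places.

-1.59 dB

|j4390| = 4390
|j4390 + 1800| = √(4390² + 1800²) = 4745
|L(j4390)| = 0.9 × 4390 / 4745 = 0.83272
20 log₁₀(0.83272) = -1.590 dB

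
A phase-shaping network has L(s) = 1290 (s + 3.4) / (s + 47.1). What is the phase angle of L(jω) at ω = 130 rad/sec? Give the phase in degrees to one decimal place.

18.4°

∠(j130 + 3.4) = arctan(130/3.4) = 88.50°
∠(j130 + 47.1) = arctan(130/47.1) = 70.08°
∠L(j130) = 88.50° − 70.08° = 18.42°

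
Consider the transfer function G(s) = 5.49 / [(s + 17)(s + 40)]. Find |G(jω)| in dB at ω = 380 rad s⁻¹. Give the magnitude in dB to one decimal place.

-88.5 dB

|j380 + 17| = √(380² + 17²) = 380.4
|j380 + 40| = √(380² + 40²) = 382.1
|G(j380)| = 5.49 / (380.4 × 382.1) = 3.7773e-05
20 log₁₀(3.7773e-05) = -88.46 dB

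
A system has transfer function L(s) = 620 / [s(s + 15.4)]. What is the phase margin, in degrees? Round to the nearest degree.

Gain crossover: |L(jω)| = 1 at ω ≈ 22.6 rad/s.
∠L(j22.6) = −90° − arctan(22.6/15.4) ≈ -145.78°
PM = 180° + (-145.78°) = 34.22°

34°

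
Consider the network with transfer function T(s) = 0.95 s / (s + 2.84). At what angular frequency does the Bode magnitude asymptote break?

2.84 rad/s

The single real pole at s = −2.84 gives a corner at ω = 2.84 rad/s.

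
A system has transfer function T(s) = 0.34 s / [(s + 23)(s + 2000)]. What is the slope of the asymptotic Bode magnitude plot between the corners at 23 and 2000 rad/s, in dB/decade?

In this band the factors already past their corner are: 1 differentiator zero, pole at 23; net slope = 0 dB/decade.

0 dB/decade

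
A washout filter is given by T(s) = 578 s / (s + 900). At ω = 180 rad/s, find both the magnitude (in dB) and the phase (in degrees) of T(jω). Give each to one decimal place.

|j180| = 180
|j180 + 900| = √(180² + 900²) = 917.8
|T(j180)| = 578 × 180 / 917.8 = 113.36
20 log₁₀(113.36) = 41.09 dB
∠(j180) = 90.00°
∠(j180 + 900) = arctan(180/900) = 11.31°
∠T(j180) = 90.00° − 11.31° = 78.69°

|T| = 41.1 dB, ∠T = 78.7 deg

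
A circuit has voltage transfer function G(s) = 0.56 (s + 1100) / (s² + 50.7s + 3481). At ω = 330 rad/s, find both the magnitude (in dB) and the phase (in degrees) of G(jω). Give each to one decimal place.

|j330 + 1100| = √(330² + 1100²) = 1148
|(j330)² + 50.7(j330) + 3481| = |-1.0542e+05 + j16731| = 1.067e+05
|G(j330)| = 0.56 × 1148 / 1.067e+05 = 0.0060252
20 log₁₀(0.0060252) = -44.40 dB
∠(j330 + 1100) = arctan(330/1100) = 16.70°
∠[(j330)² + 50.7(j330) + 3481] = ∠[-1.0542e+05 + j16731] = 170.98°
∠G(j330) = 16.70° − 170.98° = -154.28°

|G| = -44.4 dB, ∠G = -154.3°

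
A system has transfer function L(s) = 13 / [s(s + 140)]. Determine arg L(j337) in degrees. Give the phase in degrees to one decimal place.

-157.4°

∠(j337 + 140) = arctan(337/140) = 67.44°
∠(j337) = 90.00°
∠L(j337) = − (67.44° + 90.00°) = -157.44°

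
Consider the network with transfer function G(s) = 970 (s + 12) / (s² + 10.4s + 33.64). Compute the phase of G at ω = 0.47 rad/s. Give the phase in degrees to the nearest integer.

-6°

∠(j0.47 + 12) = arctan(0.47/12) = 2.24°
∠[(j0.47)² + 10.4(j0.47) + 33.64] = ∠[33.419 + j4.888] = 8.32°
∠G(j0.47) = 2.24° − 8.32° = -6.08°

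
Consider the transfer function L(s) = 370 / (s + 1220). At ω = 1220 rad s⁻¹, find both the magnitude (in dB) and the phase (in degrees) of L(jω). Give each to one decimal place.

|j1220 + 1220| = √(1220² + 1220²) = 1725
|L(j1220)| = 370 / 1725 = 0.21445
20 log₁₀(0.21445) = -13.37 dB
∠(j1220 + 1220) = arctan(1220/1220) = 45.00°
∠L(j1220) = −45.00° = -45.00°

|L| = -13.4 dB, ∠L = -45.0°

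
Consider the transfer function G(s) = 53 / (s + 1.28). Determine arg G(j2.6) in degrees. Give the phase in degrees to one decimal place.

∠(j2.6 + 1.28) = arctan(2.6/1.28) = 63.79°
∠G(j2.6) = −63.79° = -63.79°

-63.8°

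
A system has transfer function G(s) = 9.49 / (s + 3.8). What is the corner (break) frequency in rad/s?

3.8 rad/s

The single real pole at s = −3.8 gives a corner at ω = 3.8 rad/s.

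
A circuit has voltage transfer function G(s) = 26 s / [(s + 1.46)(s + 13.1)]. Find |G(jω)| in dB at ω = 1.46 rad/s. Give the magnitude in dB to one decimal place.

2.9 dB

|j1.46| = 1.46
|j1.46 + 1.46| = √(1.46² + 1.46²) = 2.065
|j1.46 + 13.1| = √(1.46² + 13.1²) = 13.18
|G(j1.46)| = 26 × 1.46 / (2.065 × 13.18) = 1.3948
20 log₁₀(1.3948) = 2.89 dB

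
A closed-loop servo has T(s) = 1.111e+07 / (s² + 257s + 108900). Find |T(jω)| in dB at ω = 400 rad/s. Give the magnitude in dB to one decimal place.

39.7 dB

|(j400)² + 257(j400) + 108900| = |-51100 + j1.028e+05| = 1.148e+05
|T(j400)| = 1.111e+07 / 1.148e+05 = 96.777
20 log₁₀(96.777) = 39.72 dB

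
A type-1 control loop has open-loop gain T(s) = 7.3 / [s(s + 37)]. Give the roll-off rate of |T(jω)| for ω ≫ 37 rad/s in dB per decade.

-40 dB/decade

With 0 zeros and 2 poles, the high-frequency asymptotic slope is 20 × (0 − 2) = -40 dB/decade.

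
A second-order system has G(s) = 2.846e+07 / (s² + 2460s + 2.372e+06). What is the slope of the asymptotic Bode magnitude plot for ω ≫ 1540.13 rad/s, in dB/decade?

With 0 zeros and 2 poles, the high-frequency asymptotic slope is 20 × (0 − 2) = -40 dB/decade.

-40 dB/decade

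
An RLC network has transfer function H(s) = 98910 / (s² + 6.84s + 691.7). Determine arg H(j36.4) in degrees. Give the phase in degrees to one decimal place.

-158.5°

∠[(j36.4)² + 6.84(j36.4) + 691.7] = ∠[-633.26 + j248.98] = 158.54°
∠H(j36.4) = −158.54° = -158.54°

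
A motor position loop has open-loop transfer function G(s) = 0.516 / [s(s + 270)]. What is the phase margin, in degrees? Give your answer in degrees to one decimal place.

Gain crossover: |G(jω)| = 1 at ω ≈ 0.00191 rad/sec.
∠G(j0.00191) = −90° − arctan(0.00191/270) ≈ -90.00°
PM = 180° + (-90.00°) = 90.00°

90.0°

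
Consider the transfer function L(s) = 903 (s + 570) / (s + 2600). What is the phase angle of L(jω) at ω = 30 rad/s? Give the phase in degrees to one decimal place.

∠(j30 + 570) = arctan(30/570) = 3.01°
∠(j30 + 2600) = arctan(30/2600) = 0.66°
∠L(j30) = 3.01° − 0.66° = 2.35°

2.4°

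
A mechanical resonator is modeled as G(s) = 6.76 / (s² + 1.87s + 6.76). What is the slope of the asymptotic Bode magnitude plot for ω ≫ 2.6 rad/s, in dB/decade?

-40 dB/decade

With 0 zeros and 2 poles, the high-frequency asymptotic slope is 20 × (0 − 2) = -40 dB/decade.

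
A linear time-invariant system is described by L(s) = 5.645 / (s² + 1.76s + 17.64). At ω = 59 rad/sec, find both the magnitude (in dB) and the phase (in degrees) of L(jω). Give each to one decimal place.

|L| = -55.8 dB, ∠L = -178.3°

|(j59)² + 1.76(j59) + 17.64| = |-3463.4 + j103.84| = 3465
|L(j59)| = 5.645 / 3465 = 0.0016292
20 log₁₀(0.0016292) = -55.76 dB
∠[(j59)² + 1.76(j59) + 17.64] = ∠[-3463.4 + j103.84] = 178.28°
∠L(j59) = −178.28° = -178.28°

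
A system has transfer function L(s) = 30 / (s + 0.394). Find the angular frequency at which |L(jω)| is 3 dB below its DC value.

For a single-pole low-pass, the −3 dB point is at the pole: ω = 0.394 rad s⁻¹.

0.394 rad s⁻¹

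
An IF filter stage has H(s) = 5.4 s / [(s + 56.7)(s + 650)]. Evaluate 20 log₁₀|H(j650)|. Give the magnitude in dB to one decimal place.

-44.7 dB

|j650| = 650
|j650 + 56.7| = √(650² + 56.7²) = 652.5
|j650 + 650| = √(650² + 650²) = 919.2
|H(j650)| = 5.4 × 650 / (652.5 × 919.2) = 0.0058522
20 log₁₀(0.0058522) = -44.65 dB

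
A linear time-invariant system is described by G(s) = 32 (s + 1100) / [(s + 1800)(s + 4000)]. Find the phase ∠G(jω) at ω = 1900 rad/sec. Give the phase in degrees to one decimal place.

∠(j1900 + 1100) = arctan(1900/1100) = 59.93°
∠(j1900 + 1800) = arctan(1900/1800) = 46.55°
∠(j1900 + 4000) = arctan(1900/4000) = 25.41°
∠G(j1900) = 59.93° − (46.55° + 25.41°) = -12.02°

-12.0°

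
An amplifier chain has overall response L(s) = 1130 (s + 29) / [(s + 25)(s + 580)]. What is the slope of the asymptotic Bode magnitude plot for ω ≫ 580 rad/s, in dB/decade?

-20 dB/decade

With 1 zero and 2 poles, the high-frequency asymptotic slope is 20 × (1 − 2) = -20 dB/decade.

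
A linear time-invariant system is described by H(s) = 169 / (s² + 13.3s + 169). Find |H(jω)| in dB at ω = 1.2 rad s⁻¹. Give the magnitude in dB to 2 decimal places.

|(j1.2)² + 13.3(j1.2) + 169| = |167.56 + j15.96| = 168.3
|H(j1.2)| = 169 / 168.3 = 1.004
20 log₁₀(1.004) = 0.035 dB

0.04 dB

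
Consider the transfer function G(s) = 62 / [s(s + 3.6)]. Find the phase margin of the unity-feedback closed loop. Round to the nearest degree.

Gain crossover: |G(jω)| = 1 at ω ≈ 7.47 rad/s.
∠G(j7.47) = −90° − arctan(7.47/3.6) ≈ -154.28°
PM = 180° + (-154.28°) = 25.72°

26°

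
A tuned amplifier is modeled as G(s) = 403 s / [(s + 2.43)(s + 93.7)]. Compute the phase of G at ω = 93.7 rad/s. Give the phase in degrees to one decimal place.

-43.5°

∠(j93.7) = 90.00°
∠(j93.7 + 2.43) = arctan(93.7/2.43) = 88.51°
∠(j93.7 + 93.7) = arctan(93.7/93.7) = 45.00°
∠G(j93.7) = 90.00° − (88.51° + 45.00°) = -43.51°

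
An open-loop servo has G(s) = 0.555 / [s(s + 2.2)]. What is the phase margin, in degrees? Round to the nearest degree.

Gain crossover: |G(jω)| = 1 at ω ≈ 0.251 rad/s.
∠G(j0.251) = −90° − arctan(0.251/2.2) ≈ -96.50°
PM = 180° + (-96.50°) = 83.50°

84°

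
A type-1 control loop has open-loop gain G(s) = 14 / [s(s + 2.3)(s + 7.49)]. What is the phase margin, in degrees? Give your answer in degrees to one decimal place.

Gain crossover: |G(jω)| = 1 at ω ≈ 0.767 rad s⁻¹.
∠G(j0.767) = −90° − arctan(0.767/2.3) − arctan(0.767/7.49) ≈ -114.29°
PM = 180° + (-114.29°) = 65.71°

65.7 deg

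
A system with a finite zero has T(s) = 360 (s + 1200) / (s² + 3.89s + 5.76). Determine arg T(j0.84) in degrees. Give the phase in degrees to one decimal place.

∠(j0.84 + 1200) = arctan(0.84/1200) = 0.04°
∠[(j0.84)² + 3.89(j0.84) + 5.76] = ∠[5.0544 + j3.2676] = 32.88°
∠T(j0.84) = 0.04° − 32.88° = -32.84°

-32.8°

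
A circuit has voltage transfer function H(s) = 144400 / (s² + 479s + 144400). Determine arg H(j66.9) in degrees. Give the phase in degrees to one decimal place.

-12.9 deg

∠[(j66.9)² + 479(j66.9) + 144400] = ∠[1.3992e+05 + j32045] = 12.90°
∠H(j66.9) = −12.90° = -12.90°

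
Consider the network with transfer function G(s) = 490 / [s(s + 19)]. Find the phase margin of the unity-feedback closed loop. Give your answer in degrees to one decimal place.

45.8 deg

Gain crossover: |G(jω)| = 1 at ω ≈ 18.5 rad/s.
∠G(j18.5) = −90° − arctan(18.5/19) ≈ -134.21°
PM = 180° + (-134.21°) = 45.79°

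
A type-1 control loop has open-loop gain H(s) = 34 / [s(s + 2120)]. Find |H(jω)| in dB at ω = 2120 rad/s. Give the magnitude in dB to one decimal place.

-105.4 dB

|j2120 + 2120| = √(2120² + 2120²) = 2998
|j2120| = 2120
|H(j2120)| = 34 / (2998 × 2120) = 5.3492e-06
20 log₁₀(5.3492e-06) = -105.43 dB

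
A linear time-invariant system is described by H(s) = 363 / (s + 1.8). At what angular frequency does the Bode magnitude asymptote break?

The single real pole at s = −1.8 gives a corner at ω = 1.8 rad/sec.

1.8 rad/sec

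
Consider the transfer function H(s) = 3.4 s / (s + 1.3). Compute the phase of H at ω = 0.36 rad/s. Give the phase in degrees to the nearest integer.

∠(j0.36) = 90.00°
∠(j0.36 + 1.3) = arctan(0.36/1.3) = 15.48°
∠H(j0.36) = 90.00° − 15.48° = 74.52°

75°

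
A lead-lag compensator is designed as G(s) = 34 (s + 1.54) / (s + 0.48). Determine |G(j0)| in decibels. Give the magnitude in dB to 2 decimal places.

40.76 dB

G(0) = 34 × 1.54 / 0.48 = 109.08
20 log₁₀(109.08) = 40.755 dB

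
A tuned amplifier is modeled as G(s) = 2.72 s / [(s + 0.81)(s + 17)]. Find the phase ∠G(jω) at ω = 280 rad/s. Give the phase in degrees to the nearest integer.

-86°

∠(j280) = 90.00°
∠(j280 + 0.81) = arctan(280/0.81) = 89.83°
∠(j280 + 17) = arctan(280/17) = 86.53°
∠G(j280) = 90.00° − (89.83° + 86.53°) = -86.36°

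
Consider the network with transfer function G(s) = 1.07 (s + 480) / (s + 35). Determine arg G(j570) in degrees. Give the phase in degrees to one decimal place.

∠(j570 + 480) = arctan(570/480) = 49.90°
∠(j570 + 35) = arctan(570/35) = 86.49°
∠G(j570) = 49.90° − 86.49° = -36.59°

-36.6°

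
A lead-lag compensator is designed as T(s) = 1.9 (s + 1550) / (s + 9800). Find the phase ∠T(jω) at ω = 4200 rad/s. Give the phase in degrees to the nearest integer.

47°

∠(j4200 + 1550) = arctan(4200/1550) = 69.74°
∠(j4200 + 9800) = arctan(4200/9800) = 23.20°
∠T(j4200) = 69.74° − 23.20° = 46.54°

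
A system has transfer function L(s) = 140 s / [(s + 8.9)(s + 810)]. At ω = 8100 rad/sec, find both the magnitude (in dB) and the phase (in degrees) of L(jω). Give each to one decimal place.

|j8100| = 8100
|j8100 + 8.9| = √(8100² + 8.9²) = 8100
|j8100 + 810| = √(8100² + 810²) = 8140
|L(j8100)| = 140 × 8100 / (8100 × 8140) = 0.017198
20 log₁₀(0.017198) = -35.29 dB
∠(j8100) = 90.00°
∠(j8100 + 8.9) = arctan(8100/8.9) = 89.94°
∠(j8100 + 810) = arctan(8100/810) = 84.29°
∠L(j8100) = 90.00° − (89.94° + 84.29°) = -84.23°

|L| = -35.3 dB, ∠L = -84.2°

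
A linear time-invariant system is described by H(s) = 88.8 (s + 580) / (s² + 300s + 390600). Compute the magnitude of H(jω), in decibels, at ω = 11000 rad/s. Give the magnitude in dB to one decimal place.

-41.8 dB

|j11000 + 580| = √(11000² + 580²) = 1.102e+04
|(j11000)² + 300(j11000) + 390600| = |-1.2061e+08 + j3.3e+06| = 1.207e+08
|H(j11000)| = 88.8 × 1.102e+04 / 1.207e+08 = 0.0081071
20 log₁₀(0.0081071) = -41.82 dB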